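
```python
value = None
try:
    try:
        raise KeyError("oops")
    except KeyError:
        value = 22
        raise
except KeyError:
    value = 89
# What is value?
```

Step-by-step execution trace:
1. Inner try: `raise KeyError("oops")` raises KeyError.
2. Inner `except KeyError` matches → value = 22.
3. bare `raise` re-raises the same KeyError.
4. Outer `except KeyError` matches → value = 89.
Result: 89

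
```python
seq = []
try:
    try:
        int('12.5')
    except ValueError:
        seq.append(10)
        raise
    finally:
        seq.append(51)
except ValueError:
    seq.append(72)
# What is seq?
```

Step-by-step execution trace:
1. Inner try: `int('12.5')` raises ValueError.
2. Inner `except ValueError` matches → `seq.append(10)` → seq = [10].
3. bare `raise` re-raises ValueError.
4. Inner `finally` runs during unwinding: `seq.append(51)` → seq = [10, 51].
5. Outer `except ValueError` matches → `seq.append(72)` → seq = [10, 51, 72].
Result: [10, 51, 72]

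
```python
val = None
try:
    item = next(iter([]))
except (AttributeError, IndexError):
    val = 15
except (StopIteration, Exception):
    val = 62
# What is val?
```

Step-by-step execution trace:
1. `item = next(iter([]))` raises StopIteration.
2. `except (AttributeError, IndexError)` does not match StopIteration; skipped.
3. `except (StopIteration, Exception)` matches (StopIteration is in the tuple) → val = 62.
Result: 62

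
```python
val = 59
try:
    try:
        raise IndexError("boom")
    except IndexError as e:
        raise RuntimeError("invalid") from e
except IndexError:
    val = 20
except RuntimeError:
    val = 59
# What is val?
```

Step-by-step execution trace:
1. Inner try raises IndexError; inner `except IndexError as e` catches it.
2. `raise RuntimeError(...) from e` raises RuntimeError (IndexError is attached as __cause__, but only RuntimeError is active).
3. Outer `except IndexError` does not match RuntimeError; skipped.
4. Outer `except RuntimeError` matches → val = 59.
Result: 59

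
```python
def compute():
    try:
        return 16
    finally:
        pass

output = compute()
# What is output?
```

Step-by-step execution trace:
1. `compute()` enters try: `return 16` sets pending return value 16.
2. Before returning, `finally: pass` runs (no effect).
3. compute() returns 16 → output = 16.
Result: 16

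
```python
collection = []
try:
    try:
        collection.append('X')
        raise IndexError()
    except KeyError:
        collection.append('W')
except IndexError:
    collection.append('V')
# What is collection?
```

Step-by-step execution trace:
1. Inner try: `collection.append('X')` → collection = ['X'].
2. `raise IndexError()` raises IndexError.
3. Inner `except KeyError` does not match IndexError; exception propagates to outer try.
4. Outer `except IndexError` matches → `collection.append('V')` → collection = ['X', 'V'].
Result: ['X', 'V']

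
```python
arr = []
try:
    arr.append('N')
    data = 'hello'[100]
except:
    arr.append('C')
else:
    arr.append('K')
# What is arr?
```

Step-by-step execution trace:
1. try: `arr.append('N')` → arr = ['N'].
2. `data = 'hello'[100]` raises IndexError.
3. bare `except` matches → `arr.append('C')` → arr = ['N', 'C'].
4. `else` is skipped (an exception was raised).
Result: ['N', 'C']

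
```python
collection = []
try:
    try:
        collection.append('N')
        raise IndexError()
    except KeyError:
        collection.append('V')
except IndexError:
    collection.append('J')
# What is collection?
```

Step-by-step execution trace:
1. Inner try: `collection.append('N')` → collection = ['N'].
2. `raise IndexError()` raises IndexError.
3. Inner `except KeyError` does not match IndexError; exception propagates to outer try.
4. Outer `except IndexError` matches → `collection.append('J')` → collection = ['N', 'J'].
Result: ['N', 'J']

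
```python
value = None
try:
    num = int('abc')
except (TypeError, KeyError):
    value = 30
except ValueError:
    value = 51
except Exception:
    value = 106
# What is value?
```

Step-by-step execution trace:
1. `num = int('abc')` raises ValueError.
2. `except (TypeError, KeyError)` does not match ValueError; skipped.
3. `except ValueError` matches (exact type match) → value = 51.
4. `except Exception` is not reached.
Result: 51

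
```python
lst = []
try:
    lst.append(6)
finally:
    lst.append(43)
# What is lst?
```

Step-by-step execution trace:
1. try: `lst.append(6)` → lst = [6].
2. The try body completes without raising.
3. finally always runs: `lst.append(43)` → lst = [6, 43].
Result: [6, 43]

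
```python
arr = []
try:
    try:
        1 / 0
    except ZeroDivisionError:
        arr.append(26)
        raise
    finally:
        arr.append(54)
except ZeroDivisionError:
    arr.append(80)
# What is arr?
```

Step-by-step execution trace:
1. Inner try: `1 / 0` raises ZeroDivisionError.
2. Inner `except ZeroDivisionError` matches → `arr.append(26)` → arr = [26].
3. bare `raise` re-raises ZeroDivisionError.
4. Inner `finally` runs during unwinding: `arr.append(54)` → arr = [26, 54].
5. Outer `except ZeroDivisionError` matches → `arr.append(80)` → arr = [26, 54, 80].
Result: [26, 54, 80]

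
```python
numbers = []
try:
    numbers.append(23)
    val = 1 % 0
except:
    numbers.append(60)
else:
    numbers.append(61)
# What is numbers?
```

Step-by-step execution trace:
1. try: `numbers.append(23)` → numbers = [23].
2. `val = 1 % 0` raises ZeroDivisionError.
3. bare `except` matches → `numbers.append(60)` → numbers = [23, 60].
4. `else` is skipped (an exception was raised).
Result: [23, 60]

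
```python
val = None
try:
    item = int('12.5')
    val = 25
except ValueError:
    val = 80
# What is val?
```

Step-by-step execution trace:
1. `item = int('12.5')` raises ValueError.
2. `val = 25` is not reached.
3. `except ValueError` matches → val = 80.
Result: 80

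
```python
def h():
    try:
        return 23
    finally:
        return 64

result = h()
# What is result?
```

Step-by-step execution trace:
1. `h()` enters try: `return 23` sets pending return value 23.
2. Before returning, `finally: return 64` runs and overrides the pending return.
3. h() returns 64 → result = 64.
Result: 64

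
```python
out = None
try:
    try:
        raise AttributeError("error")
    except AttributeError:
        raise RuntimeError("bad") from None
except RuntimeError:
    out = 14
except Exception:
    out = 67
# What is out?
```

Step-by-step execution trace:
1. Inner try raises AttributeError; inner `except AttributeError` catches it.
2. `raise RuntimeError(...) from None` raises RuntimeError (from None suppresses __context__, but the active exception is still RuntimeError).
3. Outer `except RuntimeError` matches → out = 14.
4. `except Exception` is not reached.
Result: 14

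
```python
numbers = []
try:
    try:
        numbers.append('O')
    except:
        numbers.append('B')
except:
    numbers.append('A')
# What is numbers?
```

Step-by-step execution trace:
1. Inner try: `numbers.append('O')` → numbers = ['O']. No exception raised.
2. Inner `except` is skipped.
3. Inner try completes normally; outer `except` is skipped.
Result: ['O']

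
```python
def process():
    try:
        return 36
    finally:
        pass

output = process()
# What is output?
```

Step-by-step execution trace:
1. `process()` enters try: `return 36` sets pending return value 36.
2. Before returning, `finally: pass` runs (no effect).
3. process() returns 36 → output = 36.
Result: 36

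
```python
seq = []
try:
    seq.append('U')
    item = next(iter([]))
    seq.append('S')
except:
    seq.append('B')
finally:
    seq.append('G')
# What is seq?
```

Step-by-step execution trace:
1. try: `seq.append('U')` → seq = ['U'].
2. `item = next(iter([]))` raises StopIteration; `seq.append('S')` is not reached.
3. bare `except` matches → `seq.append('B')` → seq = ['U', 'B'].
4. finally always runs: `seq.append('G')` → seq = ['U', 'B', 'G'].
Result: ['U', 'B', 'G']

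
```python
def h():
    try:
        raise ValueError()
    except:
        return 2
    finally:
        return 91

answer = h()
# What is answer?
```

Step-by-step execution trace:
1. `h()` enters try: `raise ValueError()` raises ValueError.
2. bare `except` matches → `return 2` sets pending return value 2.
3. Before returning, `finally: return 91` runs and overrides the pending return.
4. h() returns 91 → answer = 91.
Result: 91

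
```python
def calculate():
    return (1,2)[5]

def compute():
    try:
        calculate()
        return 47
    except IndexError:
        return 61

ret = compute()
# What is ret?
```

Step-by-step execution trace:
1. `compute()` calls `calculate()`.
2. `calculate()` evaluates `(1,2)[5]`, which raises IndexError; it propagates to the caller.
3. `return 47` is not reached.
4. `except IndexError` in compute matches → returns 61.
5. ret = 61.
Result: 61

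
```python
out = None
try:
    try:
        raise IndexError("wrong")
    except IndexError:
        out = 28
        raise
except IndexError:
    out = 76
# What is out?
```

Step-by-step execution trace:
1. Inner try: `raise IndexError("wrong")` raises IndexError.
2. Inner `except IndexError` matches → out = 28.
3. bare `raise` re-raises the same IndexError.
4. Outer `except IndexError` matches → out = 76.
Result: 76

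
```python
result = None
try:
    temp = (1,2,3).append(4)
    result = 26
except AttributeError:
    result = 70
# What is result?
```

Step-by-step execution trace:
1. `temp = (1,2,3).append(4)` raises AttributeError.
2. `result = 26` is not reached.
3. `except AttributeError` matches → result = 70.
Result: 70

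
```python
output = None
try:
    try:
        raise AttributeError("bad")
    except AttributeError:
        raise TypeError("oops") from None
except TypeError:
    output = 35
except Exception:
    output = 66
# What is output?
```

Step-by-step execution trace:
1. Inner try raises AttributeError; inner `except AttributeError` catches it.
2. `raise TypeError(...) from None` raises TypeError (from None suppresses __context__, but the active exception is still TypeError).
3. Outer `except TypeError` matches → output = 35.
4. `except Exception` is not reached.
Result: 35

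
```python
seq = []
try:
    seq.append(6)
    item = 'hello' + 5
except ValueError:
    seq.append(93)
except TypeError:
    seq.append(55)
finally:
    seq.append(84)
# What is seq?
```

Step-by-step execution trace:
1. try: `seq.append(6)` → seq = [6].
2. `item = 'hello' + 5` raises TypeError.
3. `except ValueError` does not match TypeError; skipped.
4. `except TypeError` matches → `seq.append(55)` → seq = [6, 55].
5. finally always runs: `seq.append(84)` → seq = [6, 55, 84].
Result: [6, 55, 84]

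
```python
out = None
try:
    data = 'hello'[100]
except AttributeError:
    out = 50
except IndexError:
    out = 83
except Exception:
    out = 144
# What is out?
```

Step-by-step execution trace:
1. `data = 'hello'[100]` raises IndexError.
2. `except AttributeError` does not match IndexError; skipped.
3. `except IndexError` matches → out = 83.
4. Remaining except clauses are skipped.
Result: 83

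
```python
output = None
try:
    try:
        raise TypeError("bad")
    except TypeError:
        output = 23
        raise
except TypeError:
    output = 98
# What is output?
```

Step-by-step execution trace:
1. Inner try: `raise TypeError("bad")` raises TypeError.
2. Inner `except TypeError` matches → output = 23.
3. bare `raise` re-raises the same TypeError.
4. Outer `except TypeError` matches → output = 98.
Result: 98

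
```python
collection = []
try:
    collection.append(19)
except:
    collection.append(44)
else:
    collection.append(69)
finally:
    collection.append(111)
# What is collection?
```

Step-by-step execution trace:
1. try: `collection.append(19)` → collection = [19]. No exception raised.
2. `except` is skipped.
3. `else` runs: `collection.append(69)` → collection = [19, 69].
4. `finally` always runs: `collection.append(111)` → collection = [19, 69, 111].
Result: [19, 69, 111]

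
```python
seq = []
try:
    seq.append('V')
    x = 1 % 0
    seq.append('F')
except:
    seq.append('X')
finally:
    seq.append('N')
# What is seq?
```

Step-by-step execution trace:
1. try: `seq.append('V')` → seq = ['V'].
2. `x = 1 % 0` raises ZeroDivisionError; `seq.append('F')` is not reached.
3. bare `except` matches → `seq.append('X')` → seq = ['V', 'X'].
4. finally always runs: `seq.append('N')` → seq = ['V', 'X', 'N'].
Result: ['V', 'X', 'N']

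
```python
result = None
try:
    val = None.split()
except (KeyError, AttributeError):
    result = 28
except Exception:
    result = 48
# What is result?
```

Step-by-step execution trace:
1. `val = None.split()` raises AttributeError.
2. `except (KeyError, AttributeError)` matches (AttributeError is in the tuple) → result = 28.
3. `except Exception` is not reached.
Result: 28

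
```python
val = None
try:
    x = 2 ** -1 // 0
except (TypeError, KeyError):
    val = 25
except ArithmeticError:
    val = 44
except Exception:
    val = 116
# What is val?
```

Step-by-step execution trace:
1. `x = 2 ** -1 // 0` raises ZeroDivisionError.
2. `except (TypeError, KeyError)` does not match ZeroDivisionError; skipped.
3. `except ArithmeticError` matches (ZeroDivisionError is a subclass of ArithmeticError) → val = 44.
4. `except Exception` is not reached.
Result: 44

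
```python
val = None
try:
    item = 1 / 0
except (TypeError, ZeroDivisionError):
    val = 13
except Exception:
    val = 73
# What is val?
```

Step-by-step execution trace:
1. `item = 1 / 0` raises ZeroDivisionError.
2. `except (TypeError, ZeroDivisionError)` matches (ZeroDivisionError is in the tuple) → val = 13.
3. `except Exception` is not reached.
Result: 13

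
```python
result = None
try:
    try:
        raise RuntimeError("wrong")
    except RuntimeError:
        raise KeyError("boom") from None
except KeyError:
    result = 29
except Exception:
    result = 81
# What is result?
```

Step-by-step execution trace:
1. Inner try raises RuntimeError; inner `except RuntimeError` catches it.
2. `raise KeyError(...) from None` raises KeyError (from None suppresses __context__, but the active exception is still KeyError).
3. Outer `except KeyError` matches → result = 29.
4. `except Exception` is not reached.
Result: 29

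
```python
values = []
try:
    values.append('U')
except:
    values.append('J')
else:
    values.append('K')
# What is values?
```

Step-by-step execution trace:
1. try: `values.append('U')` → values = ['U']. No exception raised.
2. `except` is skipped.
3. `else` runs (try completed without exception): `values.append('K')` → values = ['U', 'K'].
Result: ['U', 'K']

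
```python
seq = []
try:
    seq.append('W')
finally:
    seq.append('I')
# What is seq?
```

Step-by-step execution trace:
1. try: `seq.append('W')` → seq = ['W'].
2. The try body completes without raising.
3. finally always runs: `seq.append('I')` → seq = ['W', 'I'].
Result: ['W', 'I']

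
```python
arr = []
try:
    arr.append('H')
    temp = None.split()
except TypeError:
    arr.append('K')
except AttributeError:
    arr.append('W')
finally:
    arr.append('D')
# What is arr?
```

Step-by-step execution trace:
1. try: `arr.append('H')` → arr = ['H'].
2. `temp = None.split()` raises AttributeError.
3. `except TypeError` does not match AttributeError; skipped.
4. `except AttributeError` matches → `arr.append('W')` → arr = ['H', 'W'].
5. finally always runs: `arr.append('D')` → arr = ['H', 'W', 'D'].
Result: ['H', 'W', 'D']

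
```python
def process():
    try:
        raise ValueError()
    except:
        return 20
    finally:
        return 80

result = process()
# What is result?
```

Step-by-step execution trace:
1. `process()` enters try: `raise ValueError()` raises ValueError.
2. bare `except` matches → `return 20` sets pending return value 20.
3. Before returning, `finally: return 80` runs and overrides the pending return.
4. process() returns 80 → result = 80.
Result: 80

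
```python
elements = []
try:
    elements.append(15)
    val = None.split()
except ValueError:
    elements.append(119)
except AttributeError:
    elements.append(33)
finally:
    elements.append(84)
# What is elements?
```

Step-by-step execution trace:
1. try: `elements.append(15)` → elements = [15].
2. `val = None.split()` raises AttributeError.
3. `except ValueError` does not match AttributeError; skipped.
4. `except AttributeError` matches → `elements.append(33)` → elements = [15, 33].
5. finally always runs: `elements.append(84)` → elements = [15, 33, 84].
Result: [15, 33, 84]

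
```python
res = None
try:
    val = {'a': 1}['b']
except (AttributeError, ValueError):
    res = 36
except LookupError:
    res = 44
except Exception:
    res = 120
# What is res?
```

Step-by-step execution trace:
1. `val = {'a': 1}['b']` raises KeyError.
2. `except (AttributeError, ValueError)` does not match KeyError; skipped.
3. `except LookupError` matches (KeyError is a subclass of LookupError) → res = 44.
4. `except Exception` is not reached.
Result: 44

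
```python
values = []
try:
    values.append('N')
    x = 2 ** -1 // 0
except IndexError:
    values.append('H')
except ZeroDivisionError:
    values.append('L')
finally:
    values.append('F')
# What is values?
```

Step-by-step execution trace:
1. try: `values.append('N')` → values = ['N'].
2. `x = 2 ** -1 // 0` raises ZeroDivisionError.
3. `except IndexError` does not match ZeroDivisionError; skipped.
4. `except ZeroDivisionError` matches → `values.append('L')` → values = ['N', 'L'].
5. finally always runs: `values.append('F')` → values = ['N', 'L', 'F'].
Result: ['N', 'L', 'F']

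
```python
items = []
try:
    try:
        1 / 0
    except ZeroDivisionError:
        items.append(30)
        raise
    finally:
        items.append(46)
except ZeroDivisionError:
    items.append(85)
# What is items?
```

Step-by-step execution trace:
1. Inner try: `1 / 0` raises ZeroDivisionError.
2. Inner `except ZeroDivisionError` matches → `items.append(30)` → items = [30].
3. bare `raise` re-raises ZeroDivisionError.
4. Inner `finally` runs during unwinding: `items.append(46)` → items = [30, 46].
5. Outer `except ZeroDivisionError` matches → `items.append(85)` → items = [30, 46, 85].
Result: [30, 46, 85]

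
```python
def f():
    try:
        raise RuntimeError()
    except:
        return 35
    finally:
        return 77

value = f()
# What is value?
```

Step-by-step execution trace:
1. `f()` enters try: `raise RuntimeError()` raises RuntimeError.
2. bare `except` matches → `return 35` sets pending return value 35.
3. Before returning, `finally: return 77` runs and overrides the pending return.
4. f() returns 77 → value = 77.
Result: 77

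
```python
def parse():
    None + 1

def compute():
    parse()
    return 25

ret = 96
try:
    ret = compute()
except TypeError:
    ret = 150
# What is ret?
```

Step-by-step execution trace:
1. ret starts at 96.
2. try: `compute()` calls `parse()`.
3. `parse()` evaluates `None + 1`, which raises TypeError; it propagates through compute (uncaught).
4. `return 25` in compute is not reached; the assignment to ret does not complete.
5. `except TypeError` matches → ret = 150.
Result: 150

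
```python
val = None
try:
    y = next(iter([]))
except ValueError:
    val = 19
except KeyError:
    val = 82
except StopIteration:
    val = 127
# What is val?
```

Step-by-step execution trace:
1. `y = next(iter([]))` raises StopIteration.
2. `except ValueError` does not match StopIteration; skipped.
3. `except KeyError` does not match StopIteration; skipped.
4. `except StopIteration` matches → val = 127.
Result: 127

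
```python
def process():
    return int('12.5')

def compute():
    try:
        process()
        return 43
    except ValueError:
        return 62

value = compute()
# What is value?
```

Step-by-step execution trace:
1. `compute()` calls `process()`.
2. `process()` evaluates `int('12.5')`, which raises ValueError; it propagates to the caller.
3. `return 43` is not reached.
4. `except ValueError` in compute matches → returns 62.
5. value = 62.
Result: 62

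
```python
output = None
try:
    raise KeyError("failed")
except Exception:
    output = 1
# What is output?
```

Step-by-step execution trace:
1. `raise KeyError(...)` raises KeyError.
2. `except Exception` matches (KeyError is a subclass of Exception) → output = 1.
Result: 1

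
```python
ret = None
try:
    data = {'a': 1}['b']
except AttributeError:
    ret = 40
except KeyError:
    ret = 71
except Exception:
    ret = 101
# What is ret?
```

Step-by-step execution trace:
1. `data = {'a': 1}['b']` raises KeyError.
2. `except AttributeError` does not match KeyError; skipped.
3. `except KeyError` matches → ret = 71.
4. Remaining except clauses are skipped.
Result: 71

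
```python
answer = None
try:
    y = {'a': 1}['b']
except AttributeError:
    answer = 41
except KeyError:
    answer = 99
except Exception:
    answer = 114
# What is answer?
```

Step-by-step execution trace:
1. `y = {'a': 1}['b']` raises KeyError.
2. `except AttributeError` does not match KeyError; skipped.
3. `except KeyError` matches → answer = 99.
4. Remaining except clauses are skipped.
Result: 99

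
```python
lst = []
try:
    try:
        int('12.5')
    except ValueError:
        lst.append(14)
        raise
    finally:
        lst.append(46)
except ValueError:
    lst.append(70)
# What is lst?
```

Step-by-step execution trace:
1. Inner try: `int('12.5')` raises ValueError.
2. Inner `except ValueError` matches → `lst.append(14)` → lst = [14].
3. bare `raise` re-raises ValueError.
4. Inner `finally` runs during unwinding: `lst.append(46)` → lst = [14, 46].
5. Outer `except ValueError` matches → `lst.append(70)` → lst = [14, 46, 70].
Result: [14, 46, 70]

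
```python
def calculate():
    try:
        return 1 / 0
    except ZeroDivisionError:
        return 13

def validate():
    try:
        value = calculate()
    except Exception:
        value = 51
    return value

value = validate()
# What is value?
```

Step-by-step execution trace:
1. `validate()` calls `calculate()`.
2. In calculate: `1 / 0` raises ZeroDivisionError; `except ZeroDivisionError` catches it → returns 13.
3. In validate: `value = calculate()` → value = 13. No exception reaches validate.
4. `except Exception` is skipped; validate returns 13.
5. value = 13.
Result: 13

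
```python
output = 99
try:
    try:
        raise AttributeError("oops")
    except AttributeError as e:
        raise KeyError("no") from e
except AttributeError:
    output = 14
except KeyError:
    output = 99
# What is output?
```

Step-by-step execution trace:
1. Inner try raises AttributeError; inner `except AttributeError as e` catches it.
2. `raise KeyError(...) from e` raises KeyError (AttributeError is attached as __cause__, but only KeyError is active).
3. Outer `except AttributeError` does not match KeyError; skipped.
4. Outer `except KeyError` matches → output = 99.
Result: 99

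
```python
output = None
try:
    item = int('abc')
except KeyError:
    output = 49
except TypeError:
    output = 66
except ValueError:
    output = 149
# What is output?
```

Step-by-step execution trace:
1. `item = int('abc')` raises ValueError.
2. `except KeyError` does not match ValueError; skipped.
3. `except TypeError` does not match ValueError; skipped.
4. `except ValueError` matches → output = 149.
Result: 149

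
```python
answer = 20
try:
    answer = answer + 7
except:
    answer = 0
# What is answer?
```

Step-by-step execution trace:
1. answer starts at 20.
2. try: `answer = answer + 7` → answer = 27. No exception raised.
3. `except` is skipped.
Result: 27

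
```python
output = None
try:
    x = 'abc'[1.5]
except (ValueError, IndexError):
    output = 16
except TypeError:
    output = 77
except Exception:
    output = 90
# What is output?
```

Step-by-step execution trace:
1. `x = 'abc'[1.5]` raises TypeError.
2. `except (ValueError, IndexError)` does not match TypeError; skipped.
3. `except TypeError` matches (exact type match) → output = 77.
4. `except Exception` is not reached.
Result: 77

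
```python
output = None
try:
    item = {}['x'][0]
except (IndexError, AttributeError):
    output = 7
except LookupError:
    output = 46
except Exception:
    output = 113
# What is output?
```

Step-by-step execution trace:
1. `item = {}['x'][0]` raises KeyError.
2. `except (IndexError, AttributeError)` does not match KeyError; skipped.
3. `except LookupError` matches (KeyError is a subclass of LookupError) → output = 46.
4. `except Exception` is not reached.
Result: 46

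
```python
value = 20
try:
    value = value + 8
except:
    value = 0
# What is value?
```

Step-by-step execution trace:
1. value starts at 20.
2. try: `value = value + 8` → value = 28. No exception raised.
3. `except` is skipped.
Result: 28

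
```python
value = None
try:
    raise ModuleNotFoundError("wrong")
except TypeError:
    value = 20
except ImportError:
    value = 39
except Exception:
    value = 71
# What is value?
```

Step-by-step execution trace:
1. `raise ModuleNotFoundError(...)` raises ModuleNotFoundError.
2. `except TypeError` does not match (ModuleNotFoundError is not a subclass of TypeError); skipped.
3. `except ImportError` matches (ModuleNotFoundError is a subclass of ImportError) → value = 39.
4. `except Exception` is not reached.
Result: 39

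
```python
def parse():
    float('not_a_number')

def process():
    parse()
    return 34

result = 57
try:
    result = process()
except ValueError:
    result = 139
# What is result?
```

Step-by-step execution trace:
1. result starts at 57.
2. try: `process()` calls `parse()`.
3. `parse()` evaluates `float('not_a_number')`, which raises ValueError; it propagates through process (uncaught).
4. `return 34` in process is not reached; the assignment to result does not complete.
5. `except ValueError` matches → result = 139.
Result: 139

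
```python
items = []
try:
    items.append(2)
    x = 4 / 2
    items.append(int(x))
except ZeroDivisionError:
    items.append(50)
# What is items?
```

Step-by-step execution trace:
1. try: `items.append(2)` → items = [2].
2. `x = 4 / 2` → x = 2.0. No exception raised.
3. `items.append(int(x))` → items = [2, 2].
4. `except ZeroDivisionError` is skipped (no exception was raised).
Result: [2, 2]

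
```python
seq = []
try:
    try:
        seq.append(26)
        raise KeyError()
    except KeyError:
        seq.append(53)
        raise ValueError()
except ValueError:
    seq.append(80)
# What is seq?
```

Step-by-step execution trace:
1. Inner try: `seq.append(26)` → seq = [26].
2. `raise KeyError()` raises KeyError.
3. Inner `except KeyError` matches → `seq.append(53)` → seq = [26, 53].
4. `raise ValueError()` raises ValueError; propagates to outer try.
5. Outer `except ValueError` matches → `seq.append(80)` → seq = [26, 53, 80].
Result: [26, 53, 80]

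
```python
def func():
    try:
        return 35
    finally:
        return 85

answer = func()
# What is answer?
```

Step-by-step execution trace:
1. `func()` enters try: `return 35` sets pending return value 35.
2. Before returning, `finally: return 85` runs and overrides the pending return.
3. func() returns 85 → answer = 85.
Result: 85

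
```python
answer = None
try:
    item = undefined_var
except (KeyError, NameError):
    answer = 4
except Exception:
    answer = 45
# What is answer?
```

Step-by-step execution trace:
1. `item = undefined_var` raises NameError.
2. `except (KeyError, NameError)` matches (NameError is in the tuple) → answer = 4.
3. `except Exception` is not reached.
Result: 4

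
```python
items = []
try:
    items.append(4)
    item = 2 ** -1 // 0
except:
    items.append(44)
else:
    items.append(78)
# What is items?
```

Step-by-step execution trace:
1. try: `items.append(4)` → items = [4].
2. `item = 2 ** -1 // 0` raises ZeroDivisionError.
3. bare `except` matches → `items.append(44)` → items = [4, 44].
4. `else` is skipped (an exception was raised).
Result: [4, 44]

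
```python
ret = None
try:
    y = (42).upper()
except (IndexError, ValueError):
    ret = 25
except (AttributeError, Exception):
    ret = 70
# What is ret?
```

Step-by-step execution trace:
1. `y = (42).upper()` raises AttributeError.
2. `except (IndexError, ValueError)` does not match AttributeError; skipped.
3. `except (AttributeError, Exception)` matches (AttributeError is in the tuple) → ret = 70.
Result: 70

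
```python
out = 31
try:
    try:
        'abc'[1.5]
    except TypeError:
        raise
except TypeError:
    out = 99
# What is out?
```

Step-by-step execution trace:
1. Inner try: `'abc'[1.5]` raises TypeError.
2. Inner `except TypeError` matches; bare `raise` re-raises the same TypeError.
3. Outer `except TypeError` matches → out = 99.
Result: 99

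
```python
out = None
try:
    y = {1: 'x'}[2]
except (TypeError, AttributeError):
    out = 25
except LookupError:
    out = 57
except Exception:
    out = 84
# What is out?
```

Step-by-step execution trace:
1. `y = {1: 'x'}[2]` raises KeyError.
2. `except (TypeError, AttributeError)` does not match KeyError; skipped.
3. `except LookupError` matches (KeyError is a subclass of LookupError) → out = 57.
4. `except Exception` is not reached.
Result: 57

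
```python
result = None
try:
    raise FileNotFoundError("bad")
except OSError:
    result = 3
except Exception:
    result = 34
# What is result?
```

Step-by-step execution trace:
1. `raise FileNotFoundError(...)` raises FileNotFoundError.
2. `except OSError` matches (FileNotFoundError is a subclass of OSError) → result = 3.
3. `except Exception` is not reached.
Result: 3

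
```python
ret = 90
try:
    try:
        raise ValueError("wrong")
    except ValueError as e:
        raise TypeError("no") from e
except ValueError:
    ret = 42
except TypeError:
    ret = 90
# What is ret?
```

Step-by-step execution trace:
1. Inner try raises ValueError; inner `except ValueError as e` catches it.
2. `raise TypeError(...) from e` raises TypeError (ValueError is attached as __cause__, but only TypeError is active).
3. Outer `except ValueError` does not match TypeError; skipped.
4. Outer `except TypeError` matches → ret = 90.
Result: 90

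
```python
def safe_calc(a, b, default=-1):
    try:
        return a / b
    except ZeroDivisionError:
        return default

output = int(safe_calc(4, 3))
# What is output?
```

Step-by-step execution trace:
1. `safe_calc(4, 3)` enters try: `return 4 / 3` → returns 1.3333333333333333. No exception raised.
2. `except ZeroDivisionError` is skipped.
3. `int(1.3333333333333333)` → 1 → output = 1.
Result: 1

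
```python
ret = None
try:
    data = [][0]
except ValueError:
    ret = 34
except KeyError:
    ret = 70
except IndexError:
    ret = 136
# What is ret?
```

Step-by-step execution trace:
1. `data = [][0]` raises IndexError.
2. `except ValueError` does not match IndexError; skipped.
3. `except KeyError` does not match IndexError; skipped.
4. `except IndexError` matches → ret = 136.
Result: 136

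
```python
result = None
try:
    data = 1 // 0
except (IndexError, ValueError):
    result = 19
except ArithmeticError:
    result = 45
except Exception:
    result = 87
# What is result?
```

Step-by-step execution trace:
1. `data = 1 // 0` raises ZeroDivisionError.
2. `except (IndexError, ValueError)` does not match ZeroDivisionError; skipped.
3. `except ArithmeticError` matches (ZeroDivisionError is a subclass of ArithmeticError) → result = 45.
4. `except Exception` is not reached.
Result: 45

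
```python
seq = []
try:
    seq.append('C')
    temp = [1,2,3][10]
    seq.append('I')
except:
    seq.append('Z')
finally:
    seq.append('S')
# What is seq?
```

Step-by-step execution trace:
1. try: `seq.append('C')` → seq = ['C'].
2. `temp = [1,2,3][10]` raises IndexError; `seq.append('I')` is not reached.
3. bare `except` matches → `seq.append('Z')` → seq = ['C', 'Z'].
4. finally always runs: `seq.append('S')` → seq = ['C', 'Z', 'S'].
Result: ['C', 'Z', 'S']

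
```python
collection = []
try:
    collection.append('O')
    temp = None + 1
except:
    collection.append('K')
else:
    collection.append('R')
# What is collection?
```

Step-by-step execution trace:
1. try: `collection.append('O')` → collection = ['O'].
2. `temp = None + 1` raises TypeError.
3. bare `except` matches → `collection.append('K')` → collection = ['O', 'K'].
4. `else` is skipped (an exception was raised).
Result: ['O', 'K']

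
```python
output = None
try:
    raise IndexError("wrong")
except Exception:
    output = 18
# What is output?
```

Step-by-step execution trace:
1. `raise IndexError(...)` raises IndexError.
2. `except Exception` matches (IndexError is a subclass of Exception) → output = 18.
Result: 18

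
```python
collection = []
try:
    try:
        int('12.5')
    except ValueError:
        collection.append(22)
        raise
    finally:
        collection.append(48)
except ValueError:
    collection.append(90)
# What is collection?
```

Step-by-step execution trace:
1. Inner try: `int('12.5')` raises ValueError.
2. Inner `except ValueError` matches → `collection.append(22)` → collection = [22].
3. bare `raise` re-raises ValueError.
4. Inner `finally` runs during unwinding: `collection.append(48)` → collection = [22, 48].
5. Outer `except ValueError` matches → `collection.append(90)` → collection = [22, 48, 90].
Result: [22, 48, 90]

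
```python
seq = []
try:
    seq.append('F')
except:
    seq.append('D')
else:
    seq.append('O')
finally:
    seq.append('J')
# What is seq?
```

Step-by-step execution trace:
1. try: `seq.append('F')` → seq = ['F']. No exception raised.
2. `except` is skipped.
3. `else` runs: `seq.append('O')` → seq = ['F', 'O'].
4. `finally` always runs: `seq.append('J')` → seq = ['F', 'O', 'J'].
Result: ['F', 'O', 'J']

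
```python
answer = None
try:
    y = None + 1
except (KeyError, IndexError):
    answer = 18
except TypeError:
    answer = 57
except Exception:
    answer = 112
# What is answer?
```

Step-by-step execution trace:
1. `y = None + 1` raises TypeError.
2. `except (KeyError, IndexError)` does not match TypeError; skipped.
3. `except TypeError` matches (exact type match) → answer = 57.
4. `except Exception` is not reached.
Result: 57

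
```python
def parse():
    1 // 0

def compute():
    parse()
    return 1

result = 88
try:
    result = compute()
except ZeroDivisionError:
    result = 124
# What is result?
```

Step-by-step execution trace:
1. result starts at 88.
2. try: `compute()` calls `parse()`.
3. `parse()` evaluates `1 // 0`, which raises ZeroDivisionError; it propagates through compute (uncaught).
4. `return 1` in compute is not reached; the assignment to result does not complete.
5. `except ZeroDivisionError` matches → result = 124.
Result: 124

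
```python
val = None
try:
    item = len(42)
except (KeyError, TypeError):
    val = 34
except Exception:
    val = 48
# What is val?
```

Step-by-step execution trace:
1. `item = len(42)` raises TypeError.
2. `except (KeyError, TypeError)` matches (TypeError is in the tuple) → val = 34.
3. `except Exception` is not reached.
Result: 34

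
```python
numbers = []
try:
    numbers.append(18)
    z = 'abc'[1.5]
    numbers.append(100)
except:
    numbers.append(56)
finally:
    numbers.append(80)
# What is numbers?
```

Step-by-step execution trace:
1. try: `numbers.append(18)` → numbers = [18].
2. `z = 'abc'[1.5]` raises TypeError; `numbers.append(100)` is not reached.
3. bare `except` matches → `numbers.append(56)` → numbers = [18, 56].
4. finally always runs: `numbers.append(80)` → numbers = [18, 56, 80].
Result: [18, 56, 80]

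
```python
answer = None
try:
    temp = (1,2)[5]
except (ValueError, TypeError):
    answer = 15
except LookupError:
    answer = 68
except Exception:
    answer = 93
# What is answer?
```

Step-by-step execution trace:
1. `temp = (1,2)[5]` raises IndexError.
2. `except (ValueError, TypeError)` does not match IndexError; skipped.
3. `except LookupError` matches (IndexError is a subclass of LookupError) → answer = 68.
4. `except Exception` is not reached.
Result: 68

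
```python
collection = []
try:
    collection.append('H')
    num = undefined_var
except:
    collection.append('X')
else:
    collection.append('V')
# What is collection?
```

Step-by-step execution trace:
1. try: `collection.append('H')` → collection = ['H'].
2. `num = undefined_var` raises NameError.
3. bare `except` matches → `collection.append('X')` → collection = ['H', 'X'].
4. `else` is skipped (an exception was raised).
Result: ['H', 'X']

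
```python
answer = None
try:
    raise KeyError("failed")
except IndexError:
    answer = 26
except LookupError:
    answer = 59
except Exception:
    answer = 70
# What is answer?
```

Step-by-step execution trace:
1. `raise KeyError(...)` raises KeyError.
2. `except IndexError` does not match (KeyError is not a subclass of IndexError); skipped.
3. `except LookupError` matches (KeyError is a subclass of LookupError) → answer = 59.
4. `except Exception` is not reached.
Result: 59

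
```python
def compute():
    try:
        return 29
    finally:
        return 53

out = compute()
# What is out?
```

Step-by-step execution trace:
1. `compute()` enters try: `return 29` sets pending return value 29.
2. Before returning, `finally: return 53` runs and overrides the pending return.
3. compute() returns 53 → out = 53.
Result: 53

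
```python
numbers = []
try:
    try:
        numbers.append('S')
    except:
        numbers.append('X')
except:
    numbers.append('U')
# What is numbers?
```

Step-by-step execution trace:
1. Inner try: `numbers.append('S')` → numbers = ['S']. No exception raised.
2. Inner `except` is skipped.
3. Inner try completes normally; outer `except` is skipped.
Result: ['S']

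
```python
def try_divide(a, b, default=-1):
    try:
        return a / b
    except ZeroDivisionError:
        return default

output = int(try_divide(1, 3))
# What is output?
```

Step-by-step execution trace:
1. `try_divide(1, 3)` enters try: `return 1 / 3` → returns 0.3333333333333333. No exception raised.
2. `except ZeroDivisionError` is skipped.
3. `int(0.3333333333333333)` → 0 → output = 0.
Result: 0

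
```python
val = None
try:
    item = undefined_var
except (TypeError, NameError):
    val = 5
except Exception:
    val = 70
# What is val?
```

Step-by-step execution trace:
1. `item = undefined_var` raises NameError.
2. `except (TypeError, NameError)` matches (NameError is in the tuple) → val = 5.
3. `except Exception` is not reached.
Result: 5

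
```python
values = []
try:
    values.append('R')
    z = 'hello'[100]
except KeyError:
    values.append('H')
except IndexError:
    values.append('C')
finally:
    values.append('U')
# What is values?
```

Step-by-step execution trace:
1. try: `values.append('R')` → values = ['R'].
2. `z = 'hello'[100]` raises IndexError.
3. `except KeyError` does not match IndexError; skipped.
4. `except IndexError` matches → `values.append('C')` → values = ['R', 'C'].
5. finally always runs: `values.append('U')` → values = ['R', 'C', 'U'].
Result: ['R', 'C', 'U']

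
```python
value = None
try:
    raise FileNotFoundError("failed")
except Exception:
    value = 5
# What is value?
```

Step-by-step execution trace:
1. `raise FileNotFoundError(...)` raises FileNotFoundError.
2. `except Exception` matches (FileNotFoundError is a subclass of Exception) → value = 5.
Result: 5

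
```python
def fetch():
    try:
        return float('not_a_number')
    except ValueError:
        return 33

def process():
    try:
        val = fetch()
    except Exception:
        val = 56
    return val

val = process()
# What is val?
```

Step-by-step execution trace:
1. `process()` calls `fetch()`.
2. In fetch: `float('not_a_number')` raises ValueError; `except ValueError` catches it → returns 33.
3. In process: `val = fetch()` → val = 33. No exception reaches process.
4. `except Exception` is skipped; process returns 33.
5. val = 33.
Result: 33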